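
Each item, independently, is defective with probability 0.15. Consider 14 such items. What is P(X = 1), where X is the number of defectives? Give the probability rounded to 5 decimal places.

0.25390

X ~ Binomial(n=14, p=0.15).
P(X=1) = C(14,1) · p^1 · (1−p)^13
= 14 · 0.15 · 0.12091 = 0.2539015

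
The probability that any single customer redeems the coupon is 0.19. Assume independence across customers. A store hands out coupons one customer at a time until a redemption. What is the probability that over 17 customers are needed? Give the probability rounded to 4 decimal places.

0.0278

Y = number of customers to the first success; geometric, p = 0.19.
P(Y > 17) = P(first 17 all fail) = (1−p)^17 = 0.027813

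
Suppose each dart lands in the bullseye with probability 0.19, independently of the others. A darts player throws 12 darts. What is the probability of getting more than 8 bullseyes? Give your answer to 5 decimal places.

X ~ Binomial(12, 0.19); P(X ≥ 9) = Σ C(12,k) p^k (1−p)^(12−k) over k:
  k=9: C(12,9)·0.19^9·0.81^3 = 0.0000377
  k=10: C(12,10)·0.19^10·0.81^2 = 0.0000027
  k=11: C(12,11)·0.19^11·0.81^1 = 0.0000001
  k=12: C(12,12)·0.19^12·0.81^0 = 0.0000000
Total = 0.0000405

0.00004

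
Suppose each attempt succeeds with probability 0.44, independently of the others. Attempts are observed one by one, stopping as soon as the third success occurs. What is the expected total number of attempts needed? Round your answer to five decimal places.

6.81818

Y = total attempts until the third success; negative binomial with r=3, p=0.44.
E[Y] = r / p = 3 / 0.44 = 6.8181818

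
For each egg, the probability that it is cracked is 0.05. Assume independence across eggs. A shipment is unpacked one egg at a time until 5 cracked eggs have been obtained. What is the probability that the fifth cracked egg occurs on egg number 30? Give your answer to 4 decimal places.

0.0021

Y = trial on which the fifth success occurs; negative binomial, r=5, p=0.05.
P(Y=30) = C(29,4) · p^5 · (1−p)^25
= 23751 · 3.125e-07 · 0.27739 = 0.002059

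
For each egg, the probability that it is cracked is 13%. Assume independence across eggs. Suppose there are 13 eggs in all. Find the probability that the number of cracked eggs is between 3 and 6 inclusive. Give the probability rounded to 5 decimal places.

X ~ Binomial(13, 0.13); P(3 ≤ X ≤ 6) = Σ C(13,k) p^k (1−p)^(13−k) over k:
  k=3: C(13,3)·0.13^3·0.87^10 = 0.1560949
  k=4: C(13,4)·0.13^4·0.87^9 = 0.0583113
  k=5: C(13,5)·0.13^5·0.87^8 = 0.0156837
  k=6: C(13,6)·0.13^6·0.87^7 = 0.0031247
Total = 0.2332146

0.23321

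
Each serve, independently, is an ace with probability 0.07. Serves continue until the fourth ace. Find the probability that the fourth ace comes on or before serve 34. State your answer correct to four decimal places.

0.2122

Finishing within 34 serves ⇔ at least 4 successes in the first 34. With X ~ Binomial(34, 0.07), P(Y ≤ 34) = 1 − P(X ≤ 3).
  k=0: C(34,0)·0.07^0·0.93^34 = 0.084805
  k=1: C(34,1)·0.07^1·0.93^33 = 0.217027
  k=2: C(34,2)·0.07^2·0.93^32 = 0.269534
  k=3: C(34,3)·0.07^3·0.93^31 = 0.216400
1 − 0.787766 = 0.212234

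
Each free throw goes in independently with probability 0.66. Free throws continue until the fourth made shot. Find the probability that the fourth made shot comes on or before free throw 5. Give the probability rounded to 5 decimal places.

Finishing within 5 free throws ⇔ at least 4 successes in the first 5. With X ~ Binomial(5, 0.66), P(Y ≤ 5) = 1 − P(X ≤ 3).
  k=0: C(5,0)·0.66^0·0.34^5 = 0.0045435
  k=1: C(5,1)·0.66^1·0.34^4 = 0.0440991
  k=2: C(5,2)·0.66^2·0.34^3 = 0.1712082
  k=3: C(5,3)·0.66^3·0.34^2 = 0.3323454
1 − 0.5521962 = 0.4478038

0.44780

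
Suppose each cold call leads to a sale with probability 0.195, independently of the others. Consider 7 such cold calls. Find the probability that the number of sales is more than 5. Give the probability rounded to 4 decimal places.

0.0003

X ~ Binomial(7, 0.195); P(X ≥ 6) = Σ C(7,k) p^k (1−p)^(7−k) over k:
  k=6: C(7,6)·0.195^6·0.805^1 = 0.000310
  k=7: C(7,7)·0.195^7·0.805^0 = 0.000011
Total = 0.000321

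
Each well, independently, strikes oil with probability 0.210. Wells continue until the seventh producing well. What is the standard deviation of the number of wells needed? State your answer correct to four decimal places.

11.1981

Y = total wells until the seventh success; negative binomial with r=7, p=0.21.
SD(Y) = √[r(1−p)/p²] = √(125.396825) = 11.198072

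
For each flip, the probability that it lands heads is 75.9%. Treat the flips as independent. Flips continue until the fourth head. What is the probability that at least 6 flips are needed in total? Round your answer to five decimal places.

0.34821

Needing more than 5 flips ⇔ fewer than 4 successes in the first 5. With X ~ Binomial(5, 0.759), P(Y > 5) = P(X ≤ 3).
  k=0: C(5,0)·0.759^0·0.241^5 = 0.0008130
  k=1: C(5,1)·0.759^1·0.241^4 = 0.0128021
  k=2: C(5,2)·0.759^2·0.241^3 = 0.0806371
  k=3: C(5,3)·0.759^3·0.241^2 = 0.2539565
P(X ≤ 3) = 0.3482087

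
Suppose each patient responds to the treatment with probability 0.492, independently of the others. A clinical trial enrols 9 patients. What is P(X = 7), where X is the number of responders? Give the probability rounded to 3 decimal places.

0.065

X ~ Binomial(n=9, p=0.492).
P(X=7) = C(9,7) · p^7 · (1−p)^2
= 36 · 0.0069784 · 0.25806 = 0.06483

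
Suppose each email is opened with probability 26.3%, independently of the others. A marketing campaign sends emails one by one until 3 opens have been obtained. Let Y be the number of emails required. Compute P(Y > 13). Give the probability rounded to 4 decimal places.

0.2947

Needing more than 13 emails ⇔ fewer than 3 successes in the first 13. With X ~ Binomial(13, 0.263), P(Y > 13) = P(X ≤ 2).
  k=0: C(13,0)·0.263^0·0.737^13 = 0.018927
  k=1: C(13,1)·0.263^1·0.737^12 = 0.087803
  k=2: C(13,2)·0.263^2·0.737^11 = 0.187996
P(X ≤ 2) = 0.294726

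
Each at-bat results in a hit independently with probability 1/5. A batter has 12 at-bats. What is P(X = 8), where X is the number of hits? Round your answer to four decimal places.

0.0005

X ~ Binomial(n=12, p=0.20).
P(X=8) = C(12,8) · p^8 · (1−p)^4
= 495 · 2.56e-06 · 0.4096 = 0.000519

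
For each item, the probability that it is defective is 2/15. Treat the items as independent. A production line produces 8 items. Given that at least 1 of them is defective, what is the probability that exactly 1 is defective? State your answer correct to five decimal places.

0.57463

X ~ Binomial(8, 0.133333). Want P(X=1 | X≥1) = P(X=1) / P(X≥1).
P(X=1) = C(8,1)·0.133333^1·0.866667^7 = 0.3917359
P(X≥1) = 1 − 0.3182854 = 0.6817146
Ratio = 0.3917359 / 0.6817146 = 0.5746333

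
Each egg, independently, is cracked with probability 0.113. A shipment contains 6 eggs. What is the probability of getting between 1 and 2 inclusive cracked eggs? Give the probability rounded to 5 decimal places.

X ~ Binomial(6, 0.113); P(1 ≤ X ≤ 2) = Σ C(6,k) p^k (1−p)^(6−k) over k:
  k=1: C(6,1)·0.113^1·0.887^5 = 0.3722612
  k=2: C(6,2)·0.113^2·0.887^4 = 0.1185612
Total = 0.4908224

0.49082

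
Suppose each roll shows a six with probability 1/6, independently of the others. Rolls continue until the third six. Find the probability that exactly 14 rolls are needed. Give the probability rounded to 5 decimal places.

0.04860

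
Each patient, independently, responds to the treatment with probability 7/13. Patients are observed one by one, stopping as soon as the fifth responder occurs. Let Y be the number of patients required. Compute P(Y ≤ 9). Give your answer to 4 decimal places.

Finishing within 9 patients ⇔ at least 5 successes in the first 9. With X ~ Binomial(9, 0.538462), P(Y ≤ 9) = 1 − P(X ≤ 4).
  k=0: C(9,0)·0.538462^0·0.461538^9 = 0.000950
  k=1: C(9,1)·0.538462^1·0.461538^8 = 0.009978
  k=2: C(9,2)·0.538462^2·0.461538^7 = 0.046566
  k=3: C(9,3)·0.538462^3·0.461538^6 = 0.126762
  k=4: C(9,4)·0.538462^4·0.461538^5 = 0.221834
1 − 0.406091 = 0.593909

0.5939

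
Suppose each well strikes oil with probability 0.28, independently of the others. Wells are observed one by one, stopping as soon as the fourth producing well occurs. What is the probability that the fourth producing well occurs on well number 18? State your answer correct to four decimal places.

0.0421

Y = trial on which the fourth success occurs; negative binomial, r=4, p=0.28.
P(Y=18) = C(17,3) · p^4 · (1−p)^14
= 680 · 0.0061466 · 0.010061 = 0.042053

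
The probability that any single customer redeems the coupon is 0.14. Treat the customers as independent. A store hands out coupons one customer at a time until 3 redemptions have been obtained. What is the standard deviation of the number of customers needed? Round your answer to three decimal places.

11.473

Y = total customers until the third success; negative binomial with r=3, p=0.14.
SD(Y) = √[r(1−p)/p²] = √(131.63265) = 11.47313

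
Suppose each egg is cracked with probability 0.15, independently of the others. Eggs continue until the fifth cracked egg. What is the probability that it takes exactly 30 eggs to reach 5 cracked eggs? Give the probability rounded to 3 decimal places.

0.031

Y = trial on which the fifth success occurs; negative binomial, r=5, p=0.15.
P(Y=30) = C(29,4) · p^5 · (1−p)^25
= 23751 · 7.5937e-05 · 0.017198 = 0.03102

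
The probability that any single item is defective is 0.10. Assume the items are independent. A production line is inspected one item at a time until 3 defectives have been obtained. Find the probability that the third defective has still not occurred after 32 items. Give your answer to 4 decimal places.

0.3667

Needing more than 32 items ⇔ fewer than 3 successes in the first 32. With X ~ Binomial(32, 0.10), P(Y > 32) = P(X ≤ 2).
  k=0: C(32,0)·0.10^0·0.90^32 = 0.034337
  k=1: C(32,1)·0.10^1·0.90^31 = 0.122087
  k=2: C(32,2)·0.10^2·0.90^30 = 0.210260
P(X ≤ 2) = 0.366684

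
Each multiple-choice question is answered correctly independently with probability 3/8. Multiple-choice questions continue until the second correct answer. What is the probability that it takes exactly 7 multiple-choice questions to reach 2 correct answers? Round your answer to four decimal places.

Y = trial on which the second success occurs; negative binomial, r=2, p=0.375.
P(Y=7) = C(6,1) · p^2 · (1−p)^5
= 6 · 0.14062 · 0.095367 = 0.080466

0.0805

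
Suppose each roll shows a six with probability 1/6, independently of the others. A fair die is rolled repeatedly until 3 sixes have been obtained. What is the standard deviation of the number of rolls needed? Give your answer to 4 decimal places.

Y = total rolls until the third success; negative binomial with r=3, p=0.166667.
SD(Y) = √[r(1−p)/p²] = √(90.000000) = 9.486833

9.4868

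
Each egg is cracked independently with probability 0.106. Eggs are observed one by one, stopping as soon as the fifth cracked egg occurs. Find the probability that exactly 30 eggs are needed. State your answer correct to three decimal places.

0.019

Y = trial on which the fifth success occurs; negative binomial, r=5, p=0.106.
P(Y=30) = C(29,4) · p^5 · (1−p)^25
= 23751 · 1.3382e-05 · 0.060735 = 0.01930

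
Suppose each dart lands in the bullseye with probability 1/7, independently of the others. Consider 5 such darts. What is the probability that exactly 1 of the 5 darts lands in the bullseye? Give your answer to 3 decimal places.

0.386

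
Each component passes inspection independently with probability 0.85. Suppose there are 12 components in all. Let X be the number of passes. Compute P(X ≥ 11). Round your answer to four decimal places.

X ~ Binomial(12, 0.85); P(X ≥ 11) = Σ C(12,k) p^k (1−p)^(12−k) over k:
  k=11: C(12,11)·0.85^11·0.15^1 = 0.301218
  k=12: C(12,12)·0.85^12·0.15^0 = 0.142242
Total = 0.443460

0.4435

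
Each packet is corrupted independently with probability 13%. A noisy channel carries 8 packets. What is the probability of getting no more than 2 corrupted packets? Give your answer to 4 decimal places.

0.9257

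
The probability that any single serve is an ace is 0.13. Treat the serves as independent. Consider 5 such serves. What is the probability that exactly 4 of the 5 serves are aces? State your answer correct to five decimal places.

0.00124

X ~ Binomial(n=5, p=0.13).
P(X=4) = C(5,4) · p^4 · (1−p)^1
= 5 · 0.00028561 · 0.87 = 0.0012424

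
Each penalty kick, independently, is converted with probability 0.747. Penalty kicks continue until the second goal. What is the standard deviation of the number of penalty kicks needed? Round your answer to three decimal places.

0.952

Y = total penalty kicks until the second success; negative binomial with r=2, p=0.747.
SD(Y) = √[r(1−p)/p²] = √(0.90680) = 0.95226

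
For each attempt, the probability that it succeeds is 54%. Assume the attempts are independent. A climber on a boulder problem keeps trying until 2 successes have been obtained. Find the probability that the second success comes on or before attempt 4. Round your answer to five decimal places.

Finishing within 4 attempts ⇔ at least 2 successes in the first 4. With X ~ Binomial(4, 0.54), P(Y ≤ 4) = 1 − P(X ≤ 1).
  k=0: C(4,0)·0.54^0·0.46^4 = 0.0447746
  k=1: C(4,1)·0.54^1·0.46^3 = 0.2102458
1 − 0.2550203 = 0.7449797

0.74498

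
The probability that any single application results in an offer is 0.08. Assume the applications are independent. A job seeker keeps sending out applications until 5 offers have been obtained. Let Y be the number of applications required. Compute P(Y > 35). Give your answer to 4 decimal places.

Needing more than 35 applications ⇔ fewer than 5 successes in the first 35. With X ~ Binomial(35, 0.08), P(Y > 35) = P(X ≤ 4).
  k=0: C(35,0)·0.08^0·0.92^35 = 0.054022
  k=1: C(35,1)·0.08^1·0.92^34 = 0.164416
  k=2: C(35,2)·0.08^2·0.92^33 = 0.243050
  k=3: C(35,3)·0.08^3·0.92^32 = 0.232482
  k=4: C(35,4)·0.08^4·0.92^31 = 0.161727
P(X ≤ 4) = 0.855698

0.8557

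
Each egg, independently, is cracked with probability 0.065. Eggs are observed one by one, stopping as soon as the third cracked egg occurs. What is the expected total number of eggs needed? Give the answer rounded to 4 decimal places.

Y = total eggs until the third success; negative binomial with r=3, p=0.065.
E[Y] = r / p = 3 / 0.065 = 46.153846

46.1538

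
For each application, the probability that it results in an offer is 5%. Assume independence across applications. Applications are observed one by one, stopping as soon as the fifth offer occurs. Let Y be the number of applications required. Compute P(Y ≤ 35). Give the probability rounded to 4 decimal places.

0.0290

Finishing within 35 applications ⇔ at least 5 successes in the first 35. With X ~ Binomial(35, 0.05), P(Y ≤ 35) = 1 − P(X ≤ 4).
  k=0: C(35,0)·0.05^0·0.95^35 = 0.166083
  k=1: C(35,1)·0.05^1·0.95^34 = 0.305943
  k=2: C(35,2)·0.05^2·0.95^33 = 0.273739
  k=3: C(35,3)·0.05^3·0.95^32 = 0.158480
  k=4: C(35,4)·0.05^4·0.95^31 = 0.066729
1 − 0.970974 = 0.029026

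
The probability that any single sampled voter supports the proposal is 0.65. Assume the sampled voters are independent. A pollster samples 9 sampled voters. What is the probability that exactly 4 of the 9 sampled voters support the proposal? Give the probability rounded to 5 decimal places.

X ~ Binomial(n=9, p=0.65).
P(X=4) = C(9,4) · p^4 · (1−p)^5
= 126 · 0.17851 · 0.0052522 = 0.1181311

0.11813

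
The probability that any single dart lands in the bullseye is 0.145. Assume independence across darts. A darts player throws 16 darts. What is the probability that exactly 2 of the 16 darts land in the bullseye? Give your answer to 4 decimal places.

0.2815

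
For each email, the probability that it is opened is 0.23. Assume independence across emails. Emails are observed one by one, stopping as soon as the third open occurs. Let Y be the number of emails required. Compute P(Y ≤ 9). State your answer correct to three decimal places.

Finishing within 9 emails ⇔ at least 3 successes in the first 9. With X ~ Binomial(9, 0.23), P(Y ≤ 9) = 1 − P(X ≤ 2).
  k=0: C(9,0)·0.23^0·0.77^9 = 0.09515
  k=1: C(9,1)·0.23^1·0.77^8 = 0.25580
  k=2: C(9,2)·0.23^2·0.77^7 = 0.30563
1 − 0.65658 = 0.34342

0.343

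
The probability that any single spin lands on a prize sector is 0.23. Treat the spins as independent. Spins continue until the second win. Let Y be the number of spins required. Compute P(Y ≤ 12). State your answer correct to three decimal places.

0.801

Finishing within 12 spins ⇔ at least 2 successes in the first 12. With X ~ Binomial(12, 0.23), P(Y ≤ 12) = 1 − P(X ≤ 1).
  k=0: C(12,0)·0.23^0·0.77^12 = 0.04344
  k=1: C(12,1)·0.23^1·0.77^11 = 0.15571
1 − 0.19915 = 0.80085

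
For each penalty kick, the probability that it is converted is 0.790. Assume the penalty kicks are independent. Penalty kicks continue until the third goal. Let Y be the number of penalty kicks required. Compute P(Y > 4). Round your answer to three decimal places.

Needing more than 4 penalty kicks ⇔ fewer than 3 successes in the first 4. With X ~ Binomial(4, 0.79), P(Y > 4) = P(X ≤ 2).
  k=0: C(4,0)·0.79^0·0.21^4 = 0.00194
  k=1: C(4,1)·0.79^1·0.21^3 = 0.02926
  k=2: C(4,2)·0.79^2·0.21^2 = 0.16514
P(X ≤ 2) = 0.19635

0.196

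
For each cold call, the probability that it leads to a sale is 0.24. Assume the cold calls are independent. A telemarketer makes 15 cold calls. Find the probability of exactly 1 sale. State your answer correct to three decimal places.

X ~ Binomial(n=15, p=0.24).
P(X=1) = C(15,1) · p^1 · (1−p)^14
= 15 · 0.24 · 0.021448 = 0.07721

0.077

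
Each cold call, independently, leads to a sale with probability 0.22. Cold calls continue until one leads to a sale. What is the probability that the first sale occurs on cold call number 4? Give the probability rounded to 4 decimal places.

0.1044

Geometric (trials to first success), p = 0.22.
P(Y = 4) = (1−p)^3 · p = 0.47455 · 0.22 = 0.104401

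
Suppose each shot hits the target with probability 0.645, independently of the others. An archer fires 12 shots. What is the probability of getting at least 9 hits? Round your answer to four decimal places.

X ~ Binomial(12, 0.645); P(X ≥ 9) = Σ C(12,k) p^k (1−p)^(12−k) over k:
  k=9: C(12,9)·0.645^9·0.355^3 = 0.190171
  k=10: C(12,10)·0.645^10·0.355^2 = 0.103657
  k=11: C(12,11)·0.645^11·0.355^1 = 0.034243
  k=12: C(12,12)·0.645^12·0.355^0 = 0.005185
Total = 0.333255

0.3333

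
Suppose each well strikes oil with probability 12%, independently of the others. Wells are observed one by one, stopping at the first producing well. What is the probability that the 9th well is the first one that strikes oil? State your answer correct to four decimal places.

0.0432

Geometric (trials to first success), p = 0.12.
P(Y = 9) = (1−p)^8 · p = 0.35963 · 0.12 = 0.043156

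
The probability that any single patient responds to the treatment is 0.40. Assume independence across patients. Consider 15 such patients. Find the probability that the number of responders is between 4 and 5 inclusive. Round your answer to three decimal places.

0.313

X ~ Binomial(15, 0.40); P(4 ≤ X ≤ 5) = Σ C(15,k) p^k (1−p)^(15−k) over k:
  k=4: C(15,4)·0.40^4·0.60^11 = 0.12678
  k=5: C(15,5)·0.40^5·0.60^10 = 0.18594
Total = 0.31271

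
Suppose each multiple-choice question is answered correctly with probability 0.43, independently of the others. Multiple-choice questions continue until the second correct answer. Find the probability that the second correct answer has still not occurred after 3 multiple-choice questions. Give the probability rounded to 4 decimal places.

0.6043

Needing more than 3 multiple-choice questions ⇔ fewer than 2 successes in the first 3. With X ~ Binomial(3, 0.43), P(Y > 3) = P(X ≤ 1).
  k=0: C(3,0)·0.43^0·0.57^3 = 0.185193
  k=1: C(3,1)·0.43^1·0.57^2 = 0.419121
P(X ≤ 1) = 0.604314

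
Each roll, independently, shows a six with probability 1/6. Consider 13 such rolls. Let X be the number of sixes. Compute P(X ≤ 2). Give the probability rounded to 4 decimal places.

0.6281

X ~ Binomial(13, 0.166667); P(X ≤ 2) = Σ C(13,k) p^k (1−p)^(13−k) over k:
  k=0: C(13,0)·0.166667^0·0.833333^13 = 0.093464
  k=1: C(13,1)·0.166667^1·0.833333^12 = 0.243006
  k=2: C(13,2)·0.166667^2·0.833333^11 = 0.291607
Total = 0.628077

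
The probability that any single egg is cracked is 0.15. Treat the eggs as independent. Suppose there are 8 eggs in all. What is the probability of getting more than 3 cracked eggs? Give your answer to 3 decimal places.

0.021

X ~ Binomial(8, 0.15); P(X ≥ 4) = Σ C(8,k) p^k (1−p)^(8−k) over k:
  k=4: C(8,4)·0.15^4·0.85^4 = 0.01850
  k=5: C(8,5)·0.15^5·0.85^3 = 0.00261
  k=6: C(8,6)·0.15^6·0.85^2 = 0.00023
  k=7: C(8,7)·0.15^7·0.85^1 = 0.00001
  k=8: C(8,8)·0.15^8·0.85^0 = 0.00000
Total = 0.02135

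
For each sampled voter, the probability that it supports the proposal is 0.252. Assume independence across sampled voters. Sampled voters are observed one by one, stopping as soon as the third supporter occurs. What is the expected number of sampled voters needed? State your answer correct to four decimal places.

11.9048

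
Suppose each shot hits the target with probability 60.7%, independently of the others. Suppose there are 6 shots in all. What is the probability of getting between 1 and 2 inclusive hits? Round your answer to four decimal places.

0.1660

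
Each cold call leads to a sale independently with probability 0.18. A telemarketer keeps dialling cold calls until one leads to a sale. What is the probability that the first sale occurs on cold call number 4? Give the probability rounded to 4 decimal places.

Geometric (trials to first success), p = 0.18.
P(Y = 4) = (1−p)^3 · p = 0.55137 · 0.18 = 0.099246

0.0992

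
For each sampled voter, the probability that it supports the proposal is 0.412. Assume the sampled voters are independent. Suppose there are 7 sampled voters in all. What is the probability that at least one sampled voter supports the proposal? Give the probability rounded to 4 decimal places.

P(at least one) = 1 − P(none) = 1 − (1 − 0.412)^7
= 1 − 0.024302 = 0.975698

0.9757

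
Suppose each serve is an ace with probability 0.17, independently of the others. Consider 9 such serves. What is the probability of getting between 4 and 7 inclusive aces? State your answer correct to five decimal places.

X ~ Binomial(9, 0.17); P(4 ≤ X ≤ 7) = Σ C(9,k) p^k (1−p)^(9−k) over k:
  k=4: C(9,4)·0.17^4·0.83^5 = 0.0414531
  k=5: C(9,5)·0.17^5·0.83^4 = 0.0084904
  k=6: C(9,6)·0.17^6·0.83^3 = 0.0011593
  k=7: C(9,7)·0.17^7·0.83^2 = 0.0001018
Total = 0.0512046

0.05120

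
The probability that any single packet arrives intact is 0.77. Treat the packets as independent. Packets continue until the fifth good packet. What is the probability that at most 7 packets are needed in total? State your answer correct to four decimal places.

Finishing within 7 packets ⇔ at least 5 successes in the first 7. With X ~ Binomial(7, 0.77), P(Y ≤ 7) = 1 − P(X ≤ 4).
  k=0: C(7,0)·0.77^0·0.23^7 = 0.000034
  k=1: C(7,1)·0.77^1·0.23^6 = 0.000798
  k=2: C(7,2)·0.77^2·0.23^5 = 0.008014
  k=3: C(7,3)·0.77^3·0.23^4 = 0.044715
  k=4: C(7,4)·0.77^4·0.23^3 = 0.149697
1 − 0.203258 = 0.796742

0.7967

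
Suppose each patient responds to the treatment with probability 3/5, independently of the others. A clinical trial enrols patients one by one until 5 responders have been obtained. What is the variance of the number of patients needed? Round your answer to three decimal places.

5.556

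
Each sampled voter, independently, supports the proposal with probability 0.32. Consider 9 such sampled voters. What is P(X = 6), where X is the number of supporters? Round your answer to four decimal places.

X ~ Binomial(n=9, p=0.32).
P(X=6) = C(9,6) · p^6 · (1−p)^3
= 84 · 0.0010737 · 0.31443 = 0.028360

0.0284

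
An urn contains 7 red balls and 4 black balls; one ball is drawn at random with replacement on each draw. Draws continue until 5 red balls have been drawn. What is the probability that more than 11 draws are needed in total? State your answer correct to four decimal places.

Needing more than 11 draws ⇔ fewer than 5 successes in the first 11. With X ~ Binomial(11, 0.636364), P(Y > 11) = P(X ≤ 4).
  k=0: C(11,0)·0.636364^0·0.363636^11 = 0.000015
  k=1: C(11,1)·0.636364^1·0.363636^10 = 0.000283
  k=2: C(11,2)·0.636364^2·0.363636^9 = 0.002476
  k=3: C(11,3)·0.636364^3·0.363636^8 = 0.013000
  k=4: C(11,4)·0.636364^4·0.363636^7 = 0.045499
P(X ≤ 4) = 0.061273

0.0613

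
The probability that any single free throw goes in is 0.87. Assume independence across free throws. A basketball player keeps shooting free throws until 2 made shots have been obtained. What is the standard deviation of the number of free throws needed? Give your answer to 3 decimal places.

0.586

Y = total free throws until the second success; negative binomial with r=2, p=0.87.
SD(Y) = √[r(1−p)/p²] = √(0.34351) = 0.58609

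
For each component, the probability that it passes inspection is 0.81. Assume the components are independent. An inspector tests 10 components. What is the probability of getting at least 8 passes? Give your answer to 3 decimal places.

0.708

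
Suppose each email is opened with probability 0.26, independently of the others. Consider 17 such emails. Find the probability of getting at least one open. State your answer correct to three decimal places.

0.994

P(at least one) = 1 − P(none) = 1 − (1 − 0.26)^17
= 1 − 0.00598 = 0.99402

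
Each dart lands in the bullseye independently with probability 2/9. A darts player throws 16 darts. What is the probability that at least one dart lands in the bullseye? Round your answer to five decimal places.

P(at least one) = 1 − P(none) = 1 − (1 − 0.222222)^16
= 1 − 0.0179345 = 0.9820655

0.98207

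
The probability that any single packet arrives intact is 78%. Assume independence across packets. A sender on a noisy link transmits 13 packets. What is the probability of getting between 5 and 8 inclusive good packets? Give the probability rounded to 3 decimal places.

0.137

X ~ Binomial(13, 0.78); P(5 ≤ X ≤ 8) = Σ C(13,k) p^k (1−p)^(13−k) over k:
  k=5: C(13,5)·0.78^5·0.22^8 = 0.00204
  k=6: C(13,6)·0.78^6·0.22^7 = 0.00964
  k=7: C(13,7)·0.78^7·0.22^6 = 0.03418
  k=8: C(13,8)·0.78^8·0.22^5 = 0.09088
Total = 0.13673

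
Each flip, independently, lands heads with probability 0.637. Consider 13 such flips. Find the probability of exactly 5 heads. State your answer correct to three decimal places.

0.041

X ~ Binomial(n=13, p=0.637).
P(X=5) = C(13,5) · p^5 · (1−p)^8
= 1287 · 0.10488 · 0.00030148 = 0.04069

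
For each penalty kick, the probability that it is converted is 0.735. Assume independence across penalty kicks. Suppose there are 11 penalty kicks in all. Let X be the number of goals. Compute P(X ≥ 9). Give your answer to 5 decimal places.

X ~ Binomial(11, 0.735); P(X ≥ 9) = Σ C(11,k) p^k (1−p)^(11−k) over k:
  k=9: C(11,9)·0.735^9·0.265^2 = 0.2417912
  k=10: C(11,10)·0.735^10·0.265^1 = 0.1341257
  k=11: C(11,11)·0.735^11·0.265^0 = 0.0338190
Total = 0.4097359

0.40974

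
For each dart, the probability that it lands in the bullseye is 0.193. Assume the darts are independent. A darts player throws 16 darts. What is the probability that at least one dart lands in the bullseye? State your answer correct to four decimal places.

0.9676

P(at least one) = 1 − P(none) = 1 − (1 − 0.193)^16
= 1 − 0.032358 = 0.967642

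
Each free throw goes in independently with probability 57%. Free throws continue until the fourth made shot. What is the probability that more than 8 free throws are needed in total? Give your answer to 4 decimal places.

Needing more than 8 free throws ⇔ fewer than 4 successes in the first 8. With X ~ Binomial(8, 0.57), P(Y > 8) = P(X ≤ 3).
  k=0: C(8,0)·0.57^0·0.43^8 = 0.001169
  k=1: C(8,1)·0.57^1·0.43^7 = 0.012395
  k=2: C(8,2)·0.57^2·0.43^6 = 0.057507
  k=3: C(8,3)·0.57^3·0.43^5 = 0.152460
P(X ≤ 3) = 0.223530

0.2235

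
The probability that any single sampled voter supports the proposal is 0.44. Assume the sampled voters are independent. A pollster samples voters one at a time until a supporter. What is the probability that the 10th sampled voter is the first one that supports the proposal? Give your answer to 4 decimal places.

Geometric (trials to first success), p = 0.44.
P(Y = 10) = (1−p)^9 · p = 0.0054162 · 0.44 = 0.002383

0.0024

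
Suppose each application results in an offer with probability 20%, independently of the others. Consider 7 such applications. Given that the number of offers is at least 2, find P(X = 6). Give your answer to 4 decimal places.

0.0008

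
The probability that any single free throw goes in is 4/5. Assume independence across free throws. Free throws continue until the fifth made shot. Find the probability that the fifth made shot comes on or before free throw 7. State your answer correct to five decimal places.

Finishing within 7 free throws ⇔ at least 5 successes in the first 7. With X ~ Binomial(7, 0.80), P(Y ≤ 7) = 1 − P(X ≤ 4).
  k=0: C(7,0)·0.80^0·0.20^7 = 0.0000128
  k=1: C(7,1)·0.80^1·0.20^6 = 0.0003584
  k=2: C(7,2)·0.80^2·0.20^5 = 0.0043008
  k=3: C(7,3)·0.80^3·0.20^4 = 0.0286720
  k=4: C(7,4)·0.80^4·0.20^3 = 0.1146880
1 − 0.1480320 = 0.8519680

0.85197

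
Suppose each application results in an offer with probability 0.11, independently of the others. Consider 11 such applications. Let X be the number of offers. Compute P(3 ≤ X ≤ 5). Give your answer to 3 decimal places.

X ~ Binomial(11, 0.11); P(3 ≤ X ≤ 5) = Σ C(11,k) p^k (1−p)^(11−k) over k:
  k=3: C(11,3)·0.11^3·0.89^8 = 0.08645
  k=4: C(11,4)·0.11^4·0.89^7 = 0.02137
  k=5: C(11,5)·0.11^5·0.89^6 = 0.00370
Total = 0.11152

0.112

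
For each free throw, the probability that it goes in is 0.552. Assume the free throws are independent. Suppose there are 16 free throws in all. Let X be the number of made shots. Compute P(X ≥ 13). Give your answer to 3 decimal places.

0.029

X ~ Binomial(16, 0.552); P(X ≥ 13) = Σ C(16,k) p^k (1−p)^(16−k) over k:
  k=13: C(16,13)·0.552^13·0.448^3 = 0.02224
  k=14: C(16,14)·0.552^14·0.448^2 = 0.00587
  k=15: C(16,15)·0.552^15·0.448^1 = 0.00096
  k=16: C(16,16)·0.552^16·0.448^0 = 0.00007
Total = 0.02916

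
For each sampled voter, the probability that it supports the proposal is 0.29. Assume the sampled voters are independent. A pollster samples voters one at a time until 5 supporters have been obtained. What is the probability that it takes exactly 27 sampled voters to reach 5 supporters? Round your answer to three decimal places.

0.016

Y = trial on which the fifth success occurs; negative binomial, r=5, p=0.29.
P(Y=27) = C(26,4) · p^5 · (1−p)^22
= 14950 · 0.0020511 · 0.00053418 = 0.01638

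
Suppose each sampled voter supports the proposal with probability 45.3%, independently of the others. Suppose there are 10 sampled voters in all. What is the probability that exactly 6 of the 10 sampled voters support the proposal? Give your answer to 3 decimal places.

X ~ Binomial(n=10, p=0.453).
P(X=6) = C(10,6) · p^6 · (1−p)^4
= 210 · 0.0086415 · 0.089526 = 0.16246

0.162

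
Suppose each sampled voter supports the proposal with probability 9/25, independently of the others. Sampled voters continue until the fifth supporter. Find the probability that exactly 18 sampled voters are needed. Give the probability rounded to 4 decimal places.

0.0435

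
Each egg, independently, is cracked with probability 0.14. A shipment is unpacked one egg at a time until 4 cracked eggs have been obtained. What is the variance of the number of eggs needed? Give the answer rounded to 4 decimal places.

Y = total eggs until the fourth success; negative binomial with r=4, p=0.14.
Var(Y) = r(1−p)/p² = 4·0.86 / 0.14² = 175.510204

175.5102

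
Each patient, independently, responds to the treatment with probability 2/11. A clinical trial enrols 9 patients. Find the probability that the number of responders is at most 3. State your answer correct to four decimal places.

X ~ Binomial(9, 0.181818); P(X ≤ 3) = Σ C(9,k) p^k (1−p)^(9−k) over k:
  k=0: C(9,0)·0.181818^0·0.818182^9 = 0.164304
  k=1: C(9,1)·0.181818^1·0.818182^8 = 0.328608
  k=2: C(9,2)·0.181818^2·0.818182^7 = 0.292096
  k=3: C(9,3)·0.181818^3·0.818182^6 = 0.151457
Total = 0.936466

0.9365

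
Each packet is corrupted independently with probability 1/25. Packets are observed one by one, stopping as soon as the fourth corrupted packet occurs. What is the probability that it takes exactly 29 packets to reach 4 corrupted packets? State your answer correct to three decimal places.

0.003

Y = trial on which the fourth success occurs; negative binomial, r=4, p=0.04.
P(Y=29) = C(28,3) · p^4 · (1−p)^25
= 3276 · 2.56e-06 · 0.3604 = 0.00302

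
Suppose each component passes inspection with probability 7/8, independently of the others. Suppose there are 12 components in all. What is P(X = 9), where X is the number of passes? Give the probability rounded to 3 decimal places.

X ~ Binomial(n=12, p=0.875).
P(X=9) = C(12,9) · p^9 · (1−p)^3
= 220 · 0.30066 · 0.0019531 = 0.12919

0.129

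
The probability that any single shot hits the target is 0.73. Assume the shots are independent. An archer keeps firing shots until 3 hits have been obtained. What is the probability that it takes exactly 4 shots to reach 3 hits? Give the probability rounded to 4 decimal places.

0.3151

Y = trial on which the third success occurs; negative binomial, r=3, p=0.73.
P(Y=4) = C(3,2) · p^3 · (1−p)^1
= 3 · 0.38902 · 0.27 = 0.315104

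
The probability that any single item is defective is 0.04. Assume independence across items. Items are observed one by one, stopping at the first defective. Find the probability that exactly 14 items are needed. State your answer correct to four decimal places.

0.0235

Geometric (trials to first success), p = 0.04.
P(Y = 14) = (1−p)^13 · p = 0.5882 · 0.04 = 0.023528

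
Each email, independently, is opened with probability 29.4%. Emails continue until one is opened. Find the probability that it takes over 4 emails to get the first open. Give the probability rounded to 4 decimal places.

Y = number of emails to the first success; geometric, p = 0.294.
P(Y > 4) = P(first 4 all fail) = (1−p)^4 = 0.248438

0.2484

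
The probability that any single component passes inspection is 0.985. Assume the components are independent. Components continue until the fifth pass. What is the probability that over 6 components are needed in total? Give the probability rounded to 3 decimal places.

Needing more than 6 components ⇔ fewer than 5 successes in the first 6. With X ~ Binomial(6, 0.985), P(Y > 6) = P(X ≤ 4).
  k=0: C(6,0)·0.985^0·0.015^6 = 0.00000
  k=1: C(6,1)·0.985^1·0.015^5 = 0.00000
  k=2: C(6,2)·0.985^2·0.015^4 = 0.00000
  k=3: C(6,3)·0.985^3·0.015^3 = 0.00006
  k=4: C(6,4)·0.985^4·0.015^2 = 0.00318
P(X ≤ 4) = 0.00324

0.003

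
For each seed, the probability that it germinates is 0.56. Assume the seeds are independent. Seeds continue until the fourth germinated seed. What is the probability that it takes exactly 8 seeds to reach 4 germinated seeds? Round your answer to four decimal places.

Y = trial on which the fourth success occurs; negative binomial, r=4, p=0.56.
P(Y=8) = C(7,3) · p^4 · (1−p)^4
= 35 · 0.098345 · 0.037481 = 0.129012

0.1290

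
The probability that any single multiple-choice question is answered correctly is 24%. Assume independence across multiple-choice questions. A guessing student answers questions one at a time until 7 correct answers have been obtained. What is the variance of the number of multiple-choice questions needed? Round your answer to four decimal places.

92.3611

Y = total multiple-choice questions until the seventh success; negative binomial with r=7, p=0.24.
Var(Y) = r(1−p)/p² = 7·0.76 / 0.24² = 92.361111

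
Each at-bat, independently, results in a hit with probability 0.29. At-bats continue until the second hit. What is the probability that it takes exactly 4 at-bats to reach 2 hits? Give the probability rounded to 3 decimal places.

Y = trial on which the second success occurs; negative binomial, r=2, p=0.29.
P(Y=4) = C(3,1) · p^2 · (1−p)^2
= 3 · 0.0841 · 0.5041 = 0.12718

0.127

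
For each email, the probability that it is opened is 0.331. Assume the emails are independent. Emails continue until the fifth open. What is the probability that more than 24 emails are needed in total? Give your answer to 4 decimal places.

Needing more than 24 emails ⇔ fewer than 5 successes in the first 24. With X ~ Binomial(24, 0.331), P(Y > 24) = P(X ≤ 4).
  k=0: C(24,0)·0.331^0·0.669^24 = 0.000065
  k=1: C(24,1)·0.331^1·0.669^23 = 0.000767
  k=2: C(24,2)·0.331^2·0.669^22 = 0.004365
  k=3: C(24,3)·0.331^3·0.669^21 = 0.015836
  k=4: C(24,4)·0.331^4·0.669^20 = 0.041134
P(X ≤ 4) = 0.062166

0.0622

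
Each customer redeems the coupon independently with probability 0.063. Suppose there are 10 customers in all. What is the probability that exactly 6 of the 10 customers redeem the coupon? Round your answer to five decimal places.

X ~ Binomial(n=10, p=0.063).
P(X=6) = C(10,6) · p^6 · (1−p)^4
= 210 · 6.2524e-08 · 0.77083 = 0.0000101

0.00001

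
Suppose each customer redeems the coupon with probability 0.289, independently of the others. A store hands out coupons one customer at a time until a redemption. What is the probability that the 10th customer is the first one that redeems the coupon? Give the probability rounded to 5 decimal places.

Geometric (trials to first success), p = 0.289.
P(Y = 10) = (1−p)^9 · p = 0.046433 · 0.289 = 0.0134191

0.01342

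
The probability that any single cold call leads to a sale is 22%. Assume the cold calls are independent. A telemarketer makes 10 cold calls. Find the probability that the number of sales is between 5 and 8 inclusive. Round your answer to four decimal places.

0.0479

X ~ Binomial(10, 0.22); P(5 ≤ X ≤ 8) = Σ C(10,k) p^k (1−p)^(10−k) over k:
  k=5: C(10,5)·0.22^5·0.78^5 = 0.037496
  k=6: C(10,6)·0.22^6·0.78^4 = 0.008813
  k=7: C(10,7)·0.22^7·0.78^3 = 0.001420
  k=8: C(10,8)·0.22^8·0.78^2 = 0.000150
Total = 0.047880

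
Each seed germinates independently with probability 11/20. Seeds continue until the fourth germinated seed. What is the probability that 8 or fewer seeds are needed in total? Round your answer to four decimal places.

Finishing within 8 seeds ⇔ at least 4 successes in the first 8. With X ~ Binomial(8, 0.55), P(Y ≤ 8) = 1 − P(X ≤ 3).
  k=0: C(8,0)·0.55^0·0.45^8 = 0.001682
  k=1: C(8,1)·0.55^1·0.45^7 = 0.016441
  k=2: C(8,2)·0.55^2·0.45^6 = 0.070333
  k=3: C(8,3)·0.55^3·0.45^5 = 0.171925
1 − 0.260381 = 0.739619

0.7396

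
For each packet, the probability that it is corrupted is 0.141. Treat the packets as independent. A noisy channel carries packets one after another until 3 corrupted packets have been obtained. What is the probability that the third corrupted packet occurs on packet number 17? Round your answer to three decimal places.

Y = trial on which the third success occurs; negative binomial, r=3, p=0.141.
P(Y=17) = C(16,2) · p^3 · (1−p)^14
= 120 · 0.0028032 · 0.1191 = 0.04006

0.040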